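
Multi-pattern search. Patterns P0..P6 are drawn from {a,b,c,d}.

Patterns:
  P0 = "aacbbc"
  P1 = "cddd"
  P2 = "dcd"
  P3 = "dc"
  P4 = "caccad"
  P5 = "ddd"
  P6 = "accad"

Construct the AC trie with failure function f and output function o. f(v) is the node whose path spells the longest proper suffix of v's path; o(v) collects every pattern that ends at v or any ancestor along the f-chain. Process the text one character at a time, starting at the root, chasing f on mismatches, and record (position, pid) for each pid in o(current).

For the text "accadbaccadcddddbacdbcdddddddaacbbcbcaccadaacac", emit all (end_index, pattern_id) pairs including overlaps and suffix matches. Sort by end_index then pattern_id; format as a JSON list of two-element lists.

Construct AC machine:
Trie (insert patterns):
  0='ε' goto a→1 c→7 d→11
  1='a' goto a→2 c→21
  2='aa' goto c→3
  3='aac' goto b→4
  4='aacb' goto b→5
  5='aacbb' goto c→6
  6='aacbbc' goto ·  ←P0
  7='c' goto a→14 d→8
  8='cd' goto d→9
  9='cdd' goto d→10
  10='cddd' goto ·  ←P1
  11='d' goto c→12 d→19
  12='dc' goto d→13  ←P3
  13='dcd' goto ·  ←P2
  14='ca' goto c→15
  15='cac' goto c→16
  16='cacc' goto a→17
  17='cacca' goto d→18
  18='caccad' goto ·  ←P4
  19='dd' goto d→20
  20='ddd' goto ·  ←P5
  21='ac' goto c→22
  22='acc' goto a→23
  23='acca' goto d→24
  24='accad' goto ·  ←P6

BFS fail/out derivation:
  n1('a'): parent n0 fail=0; on 'a' 0 → fail=0;  out ∅∪∅=∅
  n7('c'): parent n0 fail=0; on 'c' 0 → fail=0;  out ∅∪∅=∅
  n11('d'): parent n0 fail=0; on 'd' 0 → fail=0;  out ∅∪∅=∅
  n2('aa'): parent n1 fail=0; on 'a' 0 → fail=1;  out ∅∪∅=∅
  n8('cd'): parent n7 fail=0; on 'd' 0 → fail=11;  out ∅∪∅=∅
  n12('dc'): parent n11 fail=0; on 'c' 0 → fail=7;  out {3}∪∅={3}
  n14('ca'): parent n7 fail=0; on 'a' 0 → fail=1;  out ∅∪∅=∅
  n19('dd'): parent n11 fail=0; on 'd' 0 → fail=11;  out ∅∪∅=∅
  n21('ac'): parent n1 fail=0; on 'c' 0 → fail=7;  out ∅∪∅=∅
  n3('aac'): parent n2 fail=1; on 'c' 1 → fail=21;  out ∅∪∅=∅
  n9('cdd'): parent n8 fail=11; on 'd' 11 → fail=19;  out ∅∪∅=∅
  n13('dcd'): parent n12 fail=7; on 'd' 7 → fail=8;  out {2}∪∅={2}
  n15('cac'): parent n14 fail=1; on 'c' 1 → fail=21;  out ∅∪∅=∅
  n20('ddd'): parent n19 fail=11; on 'd' 11 → fail=19;  out {5}∪∅={5}
  n22('acc'): parent n21 fail=7; on 'c' 7→0 → fail=7;  out ∅∪∅=∅
  n4('aacb'): parent n3 fail=21; on 'b' 21→7→0 → fail=0;  out ∅∪∅=∅
  n10('cddd'): parent n9 fail=19; on 'd' 19 → fail=20;  out {1}∪{5}={1,5}
  n16('cacc'): parent n15 fail=21; on 'c' 21 → fail=22;  out ∅∪∅=∅
  n23('acca'): parent n22 fail=7; on 'a' 7 → fail=14;  out ∅∪∅=∅
  n5('aacbb'): parent n4 fail=0; on 'b' 0 → fail=0;  out ∅∪∅=∅
  n17('cacca'): parent n16 fail=22; on 'a' 22 → fail=23;  out ∅∪∅=∅
  n24('accad'): parent n23 fail=14; on 'd' 14→1→0 → fail=11;  out {6}∪∅={6}
  n6('aacbbc'): parent n5 fail=0; on 'c' 0 → fail=7;  out {0}∪∅={0}
  n18('caccad'): parent n17 fail=23; on 'd' 23 → fail=24;  out {4}∪{6}={4,6}

Text stream:
i=0 'a': node 0→1
i=1 'c': node 1→21
i=2 'c': node 21→22
i=3 'a': node 22→23
i=4 'd': node 23→24  ** P6@[0:4]
i=5 'b': node 24→0 (fail-walked)
i=6 'a': node 0→1
i=7 'c': node 1→21
i=8 'c': node 21→22
i=9 'a': node 22→23
i=10 'd': node 23→24  ** P6@[6:10]
i=11 'c': node 24→12 (fail-walked)  ** P3@[10:11]
i=12 'd': node 12→13  ** P2@[10:12]
i=13 'd': node 13→9 (fail-walked)
i=14 'd': node 9→10  ** P1@[11:14],P5@[12:14]
i=15 'd': node 10→20 (fail-walked)  ** P5@[13:15]
i=16 'b': node 20→0 (fail-walked)
i=17 'a': node 0→1
i=18 'c': node 1→21
i=19 'd': node 21→8 (fail-walked)
i=20 'b': node 8→0 (fail-walked)
i=21 'c': node 0→7
i=22 'd': node 7→8
i=23 'd': node 8→9
i=24 'd': node 9→10  ** P1@[21:24],P5@[22:24]
i=25 'd': node 10→20 (fail-walked)  ** P5@[23:25]
i=26 'd': node 20→20 (fail-walked)  ** P5@[24:26]
i=27 'd': node 20→20 (fail-walked)  ** P5@[25:27]
i=28 'd': node 20→20 (fail-walked)  ** P5@[26:28]
i=29 'a': node 20→1 (fail-walked)
i=30 'a': node 1→2
i=31 'c': node 2→3
i=32 'b': node 3→4
i=33 'b': node 4→5
i=34 'c': node 5→6  ** P0@[29:34]
i=35 'b': node 6→0 (fail-walked)
i=36 'c': node 0→7
i=37 'a': node 7→14
i=38 'c': node 14→15
i=39 'c': node 15→16
i=40 'a': node 16→17
i=41 'd': node 17→18  ** P4@[36:41],P6@[37:41]
i=42 'a': node 18→1 (fail-walked)
i=43 'a': node 1→2
i=44 'c': node 2→3
i=45 'a': node 3→14 (fail-walked)
i=46 'c': node 14→15

All matches (sorted): [[4,6],[10,6],[11,3],[12,2],[14,1],[14,5],[15,5],[24,1],[24,5],[25,5],[26,5],[27,5],[28,5],[34,0],[41,4],[41,6]]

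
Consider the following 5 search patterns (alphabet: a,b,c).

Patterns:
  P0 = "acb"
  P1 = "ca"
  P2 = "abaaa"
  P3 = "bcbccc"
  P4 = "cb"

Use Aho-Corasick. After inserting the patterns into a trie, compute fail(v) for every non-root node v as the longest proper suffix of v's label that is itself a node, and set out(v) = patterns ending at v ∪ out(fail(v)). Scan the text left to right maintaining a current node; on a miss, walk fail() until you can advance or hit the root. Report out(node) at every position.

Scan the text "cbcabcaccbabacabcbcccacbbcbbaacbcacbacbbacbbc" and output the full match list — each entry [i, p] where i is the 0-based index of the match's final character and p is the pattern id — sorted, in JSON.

Build:
Trie (insert patterns):
  n0 'ε': a→1 b→10 c→4
  n1 'a': b→6 c→2
  n2 'ac': b→3
  n3 'acb': ·  ←P0
  n4 'c': a→5 b→16
  n5 'ca': ·  ←P1
  n6 'ab': a→7
  n7 'aba': a→8
  n8 'abaa': a→9
  n9 'abaaa': ·  ←P2
  n10 'b': c→11
  n11 'bc': b→12
  n12 'bcb': c→13
  n13 'bcbc': c→14
  n14 'bcbcc': c→15
  n15 'bcbccc': ·  ←P3
  n16 'cb': ·  ←P4

Failure links (BFS by depth):
  fail(1) 'a': from fail(0)=0 chase 'a': 0 ⇒ 0;  out=∅∪out(0)=∅
  fail(4) 'c': from fail(0)=0 chase 'c': 0 ⇒ 0;  out=∅∪out(0)=∅
  fail(10) 'b': from fail(0)=0 chase 'b': 0 ⇒ 0;  out=∅∪out(0)=∅
  fail(2) 'ac': from fail(1)=0 chase 'c': 0 ⇒ 4;  out=∅∪out(4)=∅
  fail(5) 'ca': from fail(4)=0 chase 'a': 0 ⇒ 1;  out={1}∪out(1)={1}
  fail(6) 'ab': from fail(1)=0 chase 'b': 0 ⇒ 10;  out=∅∪out(10)=∅
  fail(11) 'bc': from fail(10)=0 chase 'c': 0 ⇒ 4;  out=∅∪out(4)=∅
  fail(16) 'cb': from fail(4)=0 chase 'b': 0 ⇒ 10;  out={4}∪out(10)={4}
  fail(3) 'acb': from fail(2)=4 chase 'b': 4 ⇒ 16;  out={0}∪out(16)={0,4}
  fail(7) 'aba': from fail(6)=10 chase 'a': 10→0 ⇒ 1;  out=∅∪out(1)=∅
  fail(12) 'bcb': from fail(11)=4 chase 'b': 4 ⇒ 16;  out=∅∪out(16)={4}
  fail(8) 'abaa': from fail(7)=1 chase 'a': 1→0 ⇒ 1;  out=∅∪out(1)=∅
  fail(13) 'bcbc': from fail(12)=16 chase 'c': 16→10 ⇒ 11;  out=∅∪out(11)=∅
  fail(9) 'abaaa': from fail(8)=1 chase 'a': 1→0 ⇒ 1;  out={2}∪out(1)={2}
  fail(14) 'bcbcc': from fail(13)=11 chase 'c': 11→4→0 ⇒ 4;  out=∅∪out(4)=∅
  fail(15) 'bcbccc': from fail(14)=4 chase 'c': 4→0 ⇒ 4;  out={3}∪out(4)={3}

Scan:
i=0 'c': node 0→4
i=1 'b': node 4→16  ** P4@[0:1]
i=2 'c': node 16→11 ·f
i=3 'a': node 11→5 ·f  ** P1@[2:3]
i=4 'b': node 5→6 ·f
i=5 'c': node 6→11 ·f
i=6 'a': node 11→5 ·f  ** P1@[5:6]
i=7 'c': node 5→2 ·f
i=8 'c': node 2→4 ·f
i=9 'b': node 4→16  ** P4@[8:9]
i=10 'a': node 16→1 ·f
i=11 'b': node 1→6
i=12 'a': node 6→7
i=13 'c': node 7→2 ·f
i=14 'a': node 2→5 ·f  ** P1@[13:14]
i=15 'b': node 5→6 ·f
i=16 'c': node 6→11 ·f
i=17 'b': node 11→12  ** P4@[16:17]
i=18 'c': node 12→13
i=19 'c': node 13→14
i=20 'c': node 14→15  ** P3@[15:20]
i=21 'a': node 15→5 ·f  ** P1@[20:21]
i=22 'c': node 5→2 ·f
i=23 'b': node 2→3  ** P0@[21:23],P4@[22:23]
i=24 'b': node 3→10 ·f
i=25 'c': node 10→11
i=26 'b': node 11→12  ** P4@[25:26]
i=27 'b': node 12→10 ·f
i=28 'a': node 10→1 ·f
i=29 'a': node 1→1 ·f
i=30 'c': node 1→2
i=31 'b': node 2→3  ** P0@[29:31],P4@[30:31]
i=32 'c': node 3→11 ·f
i=33 'a': node 11→5 ·f  ** P1@[32:33]
i=34 'c': node 5→2 ·f
i=35 'b': node 2→3  ** P0@[33:35],P4@[34:35]
i=36 'a': node 3→1 ·f
i=37 'c': node 1→2
i=38 'b': node 2→3  ** P0@[36:38],P4@[37:38]
i=39 'b': node 3→10 ·f
i=40 'a': node 10→1 ·f
i=41 'c': node 1→2
i=42 'b': node 2→3  ** P0@[40:42],P4@[41:42]
i=43 'b': node 3→10 ·f
i=44 'c': node 10→11

Result: [[1,4],[3,1],[6,1],[9,4],[14,1],[17,4],[20,3],[21,1],[23,0],[23,4],[26,4],[31,0],[31,4],[33,1],[35,0],[35,4],[38,0],[38,4],[42,0],[42,4]]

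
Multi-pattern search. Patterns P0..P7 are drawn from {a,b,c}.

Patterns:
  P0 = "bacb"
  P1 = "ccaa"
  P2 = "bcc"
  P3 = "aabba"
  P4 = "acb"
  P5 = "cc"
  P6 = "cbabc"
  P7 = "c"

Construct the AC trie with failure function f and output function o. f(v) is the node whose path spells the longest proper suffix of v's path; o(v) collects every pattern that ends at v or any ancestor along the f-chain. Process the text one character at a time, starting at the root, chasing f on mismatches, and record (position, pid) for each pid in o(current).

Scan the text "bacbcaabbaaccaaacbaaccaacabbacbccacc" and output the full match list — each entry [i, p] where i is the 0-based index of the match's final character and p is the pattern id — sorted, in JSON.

Construct AC machine:
Trie (insert patterns):
  n0 'ε': a→11 b→1 c→5
  n1 'b': a→2 c→9
  n2 'ba': c→3
  n3 'bac': b→4
  n4 'bacb': ·  ←P0
  n5 'c': b→18 c→6  ←P7
  n6 'cc': a→7  ←P5
  n7 'cca': a→8
  n8 'ccaa': ·  ←P1
  n9 'bc': c→10
  n10 'bcc': ·  ←P2
  n11 'a': a→12 c→16
  n12 'aa': b→13
  n13 'aab': b→14
  n14 'aabb': a→15
  n15 'aabba': ·  ←P3
  n16 'ac': b→17
  n17 'acb': ·  ←P4
  n18 'cb': a→19
  n19 'cba': b→20
  n20 'cbab': c→21
  n21 'cbabc': ·  ←P6

Failure links (BFS by depth):
  fail(1) 'b': from fail(0)=0 chase 'b': 0 ⇒ 0;  out=∅∪out(0)=∅
  fail(5) 'c': from fail(0)=0 chase 'c': 0 ⇒ 0;  out={7}∪out(0)={7}
  fail(11) 'a': from fail(0)=0 chase 'a': 0 ⇒ 0;  out=∅∪out(0)=∅
  fail(2) 'ba': from fail(1)=0 chase 'a': 0 ⇒ 11;  out=∅∪out(11)=∅
  fail(6) 'cc': from fail(5)=0 chase 'c': 0 ⇒ 5;  out={5}∪out(5)={5,7}
  fail(9) 'bc': from fail(1)=0 chase 'c': 0 ⇒ 5;  out=∅∪out(5)={7}
  fail(12) 'aa': from fail(11)=0 chase 'a': 0 ⇒ 11;  out=∅∪out(11)=∅
  fail(16) 'ac': from fail(11)=0 chase 'c': 0 ⇒ 5;  out=∅∪out(5)={7}
  fail(18) 'cb': from fail(5)=0 chase 'b': 0 ⇒ 1;  out=∅∪out(1)=∅
  fail(3) 'bac': from fail(2)=11 chase 'c': 11 ⇒ 16;  out=∅∪out(16)={7}
  fail(7) 'cca': from fail(6)=5 chase 'a': 5→0 ⇒ 11;  out=∅∪out(11)=∅
  fail(10) 'bcc': from fail(9)=5 chase 'c': 5 ⇒ 6;  out={2}∪out(6)={2,5,7}
  fail(13) 'aab': from fail(12)=11 chase 'b': 11→0 ⇒ 1;  out=∅∪out(1)=∅
  fail(17) 'acb': from fail(16)=5 chase 'b': 5 ⇒ 18;  out={4}∪out(18)={4}
  fail(19) 'cba': from fail(18)=1 chase 'a': 1 ⇒ 2;  out=∅∪out(2)=∅
  fail(4) 'bacb': from fail(3)=16 chase 'b': 16 ⇒ 17;  out={0}∪out(17)={0,4}
  fail(8) 'ccaa': from fail(7)=11 chase 'a': 11 ⇒ 12;  out={1}∪out(12)={1}
  fail(14) 'aabb': from fail(13)=1 chase 'b': 1→0 ⇒ 1;  out=∅∪out(1)=∅
  fail(20) 'cbab': from fail(19)=2 chase 'b': 2→11→0 ⇒ 1;  out=∅∪out(1)=∅
  fail(15) 'aabba': from fail(14)=1 chase 'a': 1 ⇒ 2;  out={3}∪out(2)={3}
  fail(21) 'cbabc': from fail(20)=1 chase 'c': 1 ⇒ 9;  out={6}∪out(9)={6,7}

Run:
[0] read 'b'  n0⇒n1
[1] read 'a'  n1⇒n2
[2] read 'c'  n2⇒n3  ** P7@[2:2]
[3] read 'b'  n3⇒n4  ** P0@[0:3],P4@[1:3]
[4] read 'c'  n4⇒n9 (fail-walked)  ** P7@[4:4]
[5] read 'a'  n9⇒n11 (fail-walked)
[6] read 'a'  n11⇒n12
[7] read 'b'  n12⇒n13
[8] read 'b'  n13⇒n14
[9] read 'a'  n14⇒n15  ** P3@[5:9]
[10] read 'a'  n15⇒n12 (fail-walked)
[11] read 'c'  n12⇒n16 (fail-walked)  ** P7@[11:11]
[12] read 'c'  n16⇒n6 (fail-walked)  ** P5@[11:12],P7@[12:12]
[13] read 'a'  n6⇒n7
[14] read 'a'  n7⇒n8  ** P1@[11:14]
[15] read 'a'  n8⇒n12 (fail-walked)
[16] read 'c'  n12⇒n16 (fail-walked)  ** P7@[16:16]
[17] read 'b'  n16⇒n17  ** P4@[15:17]
[18] read 'a'  n17⇒n19 (fail-walked)
[19] read 'a'  n19⇒n12 (fail-walked)
[20] read 'c'  n12⇒n16 (fail-walked)  ** P7@[20:20]
[21] read 'c'  n16⇒n6 (fail-walked)  ** P5@[20:21],P7@[21:21]
[22] read 'a'  n6⇒n7
[23] read 'a'  n7⇒n8  ** P1@[20:23]
[24] read 'c'  n8⇒n16 (fail-walked)  ** P7@[24:24]
[25] read 'a'  n16⇒n11 (fail-walked)
[26] read 'b'  n11⇒n1 (fail-walked)
[27] read 'b'  n1⇒n1 (fail-walked)
[28] read 'a'  n1⇒n2
[29] read 'c'  n2⇒n3  ** P7@[29:29]
[30] read 'b'  n3⇒n4  ** P0@[27:30],P4@[28:30]
[31] read 'c'  n4⇒n9 (fail-walked)  ** P7@[31:31]
[32] read 'c'  n9⇒n10  ** P2@[30:32],P5@[31:32],P7@[32:32]
[33] read 'a'  n10⇒n7 (fail-walked)
[34] read 'c'  n7⇒n16 (fail-walked)  ** P7@[34:34]
[35] read 'c'  n16⇒n6 (fail-walked)  ** P5@[34:35],P7@[35:35]

Result: [[2,7],[3,0],[3,4],[4,7],[9,3],[11,7],[12,5],[12,7],[14,1],[16,7],[17,4],[20,7],[21,5],[21,7],[23,1],[24,7],[29,7],[30,0],[30,4],[31,7],[32,2],[32,5],[32,7],[34,7],[35,5],[35,7]]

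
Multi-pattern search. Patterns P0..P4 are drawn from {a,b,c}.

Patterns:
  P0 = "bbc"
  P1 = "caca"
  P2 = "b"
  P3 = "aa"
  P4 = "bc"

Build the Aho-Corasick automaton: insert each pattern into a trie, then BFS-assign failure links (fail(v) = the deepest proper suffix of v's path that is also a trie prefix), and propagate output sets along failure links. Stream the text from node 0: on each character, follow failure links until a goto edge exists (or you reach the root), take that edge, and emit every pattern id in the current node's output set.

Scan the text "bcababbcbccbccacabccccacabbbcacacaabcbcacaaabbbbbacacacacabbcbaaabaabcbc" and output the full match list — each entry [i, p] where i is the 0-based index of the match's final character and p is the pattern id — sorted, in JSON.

Construct AC machine:
Trie (insert patterns):
  0='ε' goto a→8 b→1 c→4
  1='b' goto b→2 c→10  [P2 ends]
  2='bb' goto c→3
  3='bbc' goto ·  [P0 ends]
  4='c' goto a→5
  5='ca' goto c→6
  6='cac' goto a→7
  7='caca' goto ·  [P1 ends]
  8='a' goto a→9
  9='aa' goto ·  [P3 ends]
  10='bc' goto ·  [P4 ends]

BFS fail/out derivation:
  fail(1) 'b': from fail(0)=0 chase 'b': 0 ⇒ 0;  out={2}∪out(0)={2}
  fail(4) 'c': from fail(0)=0 chase 'c': 0 ⇒ 0;  out=∅∪out(0)=∅
  fail(8) 'a': from fail(0)=0 chase 'a': 0 ⇒ 0;  out=∅∪out(0)=∅
  fail(2) 'bb': from fail(1)=0 chase 'b': 0 ⇒ 1;  out=∅∪out(1)={2}
  fail(5) 'ca': from fail(4)=0 chase 'a': 0 ⇒ 8;  out=∅∪out(8)=∅
  fail(9) 'aa': from fail(8)=0 chase 'a': 0 ⇒ 8;  out={3}∪out(8)={3}
  fail(10) 'bc': from fail(1)=0 chase 'c': 0 ⇒ 4;  out={4}∪out(4)={4}
  fail(3) 'bbc': from fail(2)=1 chase 'c': 1 ⇒ 10;  out={0}∪out(10)={0,4}
  fail(6) 'cac': from fail(5)=8 chase 'c': 8→0 ⇒ 4;  out=∅∪out(4)=∅
  fail(7) 'caca': from fail(6)=4 chase 'a': 4 ⇒ 5;  out={1}∪out(5)={1}

Text stream:
i=0 'b': node 0→1  emit P2@[0:0]
i=1 'c': node 1→10  emit P4@[0:1]
i=2 'a': node 10→5 ·f
i=3 'b': node 5→1 ·f  emit P2@[3:3]
i=4 'a': node 1→8 ·f
i=5 'b': node 8→1 ·f  emit P2@[5:5]
i=6 'b': node 1→2  emit P2@[6:6]
i=7 'c': node 2→3  emit P0@[5:7],P4@[6:7]
i=8 'b': node 3→1 ·f  emit P2@[8:8]
i=9 'c': node 1→10  emit P4@[8:9]
i=10 'c': node 10→4 ·f
i=11 'b': node 4→1 ·f  emit P2@[11:11]
i=12 'c': node 1→10  emit P4@[11:12]
i=13 'c': node 10→4 ·f
i=14 'a': node 4→5
i=15 'c': node 5→6
i=16 'a': node 6→7  emit P1@[13:16]
i=17 'b': node 7→1 ·f  emit P2@[17:17]
i=18 'c': node 1→10  emit P4@[17:18]
i=19 'c': node 10→4 ·f
i=20 'c': node 4→4 ·f
i=21 'c': node 4→4 ·f
i=22 'a': node 4→5
i=23 'c': node 5→6
i=24 'a': node 6→7  emit P1@[21:24]
i=25 'b': node 7→1 ·f  emit P2@[25:25]
i=26 'b': node 1→2  emit P2@[26:26]
i=27 'b': node 2→2 ·f  emit P2@[27:27]
i=28 'c': node 2→3  emit P0@[26:28],P4@[27:28]
i=29 'a': node 3→5 ·f
i=30 'c': node 5→6
i=31 'a': node 6→7  emit P1@[28:31]
i=32 'c': node 7→6 ·f
i=33 'a': node 6→7  emit P1@[30:33]
i=34 'a': node 7→9 ·f  emit P3@[33:34]
i=35 'b': node 9→1 ·f  emit P2@[35:35]
i=36 'c': node 1→10  emit P4@[35:36]
i=37 'b': node 10→1 ·f  emit P2@[37:37]
i=38 'c': node 1→10  emit P4@[37:38]
i=39 'a': node 10→5 ·f
i=40 'c': node 5→6
i=41 'a': node 6→7  emit P1@[38:41]
i=42 'a': node 7→9 ·f  emit P3@[41:42]
i=43 'a': node 9→9 ·f  emit P3@[42:43]
i=44 'b': node 9→1 ·f  emit P2@[44:44]
i=45 'b': node 1→2  emit P2@[45:45]
i=46 'b': node 2→2 ·f  emit P2@[46:46]
i=47 'b': node 2→2 ·f  emit P2@[47:47]
i=48 'b': node 2→2 ·f  emit P2@[48:48]
i=49 'a': node 2→8 ·f
i=50 'c': node 8→4 ·f
i=51 'a': node 4→5
i=52 'c': node 5→6
i=53 'a': node 6→7  emit P1@[50:53]
i=54 'c': node 7→6 ·f
i=55 'a': node 6→7  emit P1@[52:55]
i=56 'c': node 7→6 ·f
i=57 'a': node 6→7  emit P1@[54:57]
i=58 'b': node 7→1 ·f  emit P2@[58:58]
i=59 'b': node 1→2  emit P2@[59:59]
i=60 'c': node 2→3  emit P0@[58:60],P4@[59:60]
i=61 'b': node 3→1 ·f  emit P2@[61:61]
i=62 'a': node 1→8 ·f
i=63 'a': node 8→9  emit P3@[62:63]
i=64 'a': node 9→9 ·f  emit P3@[63:64]
i=65 'b': node 9→1 ·f  emit P2@[65:65]
i=66 'a': node 1→8 ·f
i=67 'a': node 8→9  emit P3@[66:67]
i=68 'b': node 9→1 ·f  emit P2@[68:68]
i=69 'c': node 1→10  emit P4@[68:69]
i=70 'b': node 10→1 ·f  emit P2@[70:70]
i=71 'c': node 1→10  emit P4@[70:71]

Matches: [[0,2],[1,4],[3,2],[5,2],[6,2],[7,0],[7,4],[8,2],[9,4],[11,2],[12,4],[16,1],[17,2],[18,4],[24,1],[25,2],[26,2],[27,2],[28,0],[28,4],[31,1],[33,1],[34,3],[35,2],[36,4],[37,2],[38,4],[41,1],[42,3],[43,3],[44,2],[45,2],[46,2],[47,2],[48,2],[53,1],[55,1],[57,1],[58,2],[59,2],[60,0],[60,4],[61,2],[63,3],[64,3],[65,2],[67,3],[68,2],[69,4],[70,2],[71,4]]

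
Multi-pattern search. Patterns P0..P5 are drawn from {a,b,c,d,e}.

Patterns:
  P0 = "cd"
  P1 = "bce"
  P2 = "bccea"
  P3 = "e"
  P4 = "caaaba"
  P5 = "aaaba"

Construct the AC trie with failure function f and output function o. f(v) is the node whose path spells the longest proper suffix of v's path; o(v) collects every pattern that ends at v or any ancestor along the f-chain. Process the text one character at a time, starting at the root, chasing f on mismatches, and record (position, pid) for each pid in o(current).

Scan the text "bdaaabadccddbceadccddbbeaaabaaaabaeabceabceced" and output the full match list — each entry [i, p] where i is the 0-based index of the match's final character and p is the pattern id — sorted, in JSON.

Build automaton:
Trie nodes:
  n0 'ε': a→15 b→3 c→1 e→9
  n1 'c': a→10 d→2
  n2 'cd': ·  ←P0
  n3 'b': c→4
  n4 'bc': c→6 e→5
  n5 'bce': ·  ←P1
  n6 'bcc': e→7
  n7 'bcce': a→8
  n8 'bccea': ·  ←P2
  n9 'e': ·  ←P3
  n10 'ca': a→11
  n11 'caa': a→12
  n12 'caaa': b→13
  n13 'caaab': a→14
  n14 'caaaba': ·  ←P4
  n15 'a': a→16
  n16 'aa': a→17
  n17 'aaa': b→18
  n18 'aaab': a→19
  n19 'aaaba': ·  ←P5

BFS fail/out derivation:
  n1('c'): parent n0 fail=0; on 'c' 0 → fail=0;  out ∅∪∅=∅
  n3('b'): parent n0 fail=0; on 'b' 0 → fail=0;  out ∅∪∅=∅
  n9('e'): parent n0 fail=0; on 'e' 0 → fail=0;  out {3}∪∅={3}
  n15('a'): parent n0 fail=0; on 'a' 0 → fail=0;  out ∅∪∅=∅
  n2('cd'): parent n1 fail=0; on 'd' 0 → fail=0;  out {0}∪∅={0}
  n4('bc'): parent n3 fail=0; on 'c' 0 → fail=1;  out ∅∪∅=∅
  n10('ca'): parent n1 fail=0; on 'a' 0 → fail=15;  out ∅∪∅=∅
  n16('aa'): parent n15 fail=0; on 'a' 0 → fail=15;  out ∅∪∅=∅
  n5('bce'): parent n4 fail=1; on 'e' 1→0 → fail=9;  out {1}∪{3}={1,3}
  n6('bcc'): parent n4 fail=1; on 'c' 1→0 → fail=1;  out ∅∪∅=∅
  n11('caa'): parent n10 fail=15; on 'a' 15 → fail=16;  out ∅∪∅=∅
  n17('aaa'): parent n16 fail=15; on 'a' 15 → fail=16;  out ∅∪∅=∅
  n7('bcce'): parent n6 fail=1; on 'e' 1→0 → fail=9;  out ∅∪{3}={3}
  n12('caaa'): parent n11 fail=16; on 'a' 16 → fail=17;  out ∅∪∅=∅
  n18('aaab'): parent n17 fail=16; on 'b' 16→15→0 → fail=3;  out ∅∪∅=∅
  n8('bccea'): parent n7 fail=9; on 'a' 9→0 → fail=15;  out {2}∪∅={2}
  n13('caaab'): parent n12 fail=17; on 'b' 17 → fail=18;  out ∅∪∅=∅
  n19('aaaba'): parent n18 fail=3; on 'a' 3→0 → fail=15;  out {5}∪∅={5}
  n14('caaaba'): parent n13 fail=18; on 'a' 18 → fail=19;  out {4}∪{5}={4,5}

Text stream:
i=0 'b': node 0→3
i=1 'd': node 3→0 (via fail)
i=2 'a': node 0→15
i=3 'a': node 15→16
i=4 'a': node 16→17
i=5 'b': node 17→18
i=6 'a': node 18→19  ** P5@[2:6]
i=7 'd': node 19→0 (via fail)
i=8 'c': node 0→1
i=9 'c': node 1→1 (via fail)
i=10 'd': node 1→2  ** P0@[9:10]
i=11 'd': node 2→0 (via fail)
i=12 'b': node 0→3
i=13 'c': node 3→4
i=14 'e': node 4→5  ** P1@[12:14],P3@[14:14]
i=15 'a': node 5→15 (via fail)
i=16 'd': node 15→0 (via fail)
i=17 'c': node 0→1
i=18 'c': node 1→1 (via fail)
i=19 'd': node 1→2  ** P0@[18:19]
i=20 'd': node 2→0 (via fail)
i=21 'b': node 0→3
i=22 'b': node 3→3 (via fail)
i=23 'e': node 3→9 (via fail)  ** P3@[23:23]
i=24 'a': node 9→15 (via fail)
i=25 'a': node 15→16
i=26 'a': node 16→17
i=27 'b': node 17→18
i=28 'a': node 18→19  ** P5@[24:28]
i=29 'a': node 19→16 (via fail)
i=30 'a': node 16→17
i=31 'a': node 17→17 (via fail)
i=32 'b': node 17→18
i=33 'a': node 18→19  ** P5@[29:33]
i=34 'e': node 19→9 (via fail)  ** P3@[34:34]
i=35 'a': node 9→15 (via fail)
i=36 'b': node 15→3 (via fail)
i=37 'c': node 3→4
i=38 'e': node 4→5  ** P1@[36:38],P3@[38:38]
i=39 'a': node 5→15 (via fail)
i=40 'b': node 15→3 (via fail)
i=41 'c': node 3→4
i=42 'e': node 4→5  ** P1@[40:42],P3@[42:42]
i=43 'c': node 5→1 (via fail)
i=44 'e': node 1→9 (via fail)  ** P3@[44:44]
i=45 'd': node 9→0 (via fail)

All matches (sorted): [[6,5],[10,0],[14,1],[14,3],[19,0],[23,3],[28,5],[33,5],[34,3],[38,1],[38,3],[42,1],[42,3],[44,3]]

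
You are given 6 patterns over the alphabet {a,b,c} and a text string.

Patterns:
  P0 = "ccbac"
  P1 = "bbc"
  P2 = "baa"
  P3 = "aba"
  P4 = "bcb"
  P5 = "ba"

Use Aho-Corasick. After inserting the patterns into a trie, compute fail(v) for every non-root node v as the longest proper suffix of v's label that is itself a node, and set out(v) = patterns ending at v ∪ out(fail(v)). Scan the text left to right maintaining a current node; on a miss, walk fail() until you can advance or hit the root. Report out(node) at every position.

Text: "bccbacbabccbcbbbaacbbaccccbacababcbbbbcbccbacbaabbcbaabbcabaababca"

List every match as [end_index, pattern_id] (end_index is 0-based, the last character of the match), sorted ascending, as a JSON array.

Construct AC machine:
Trie (insert patterns):
  0='ε' goto a→11 b→6 c→1
  1='c' goto c→2
  2='cc' goto b→3
  3='ccb' goto a→4
  4='ccba' goto c→5
  5='ccbac' goto ·  ←P0
  6='b' goto a→9 b→7 c→14
  7='bb' goto c→8
  8='bbc' goto ·  ←P1
  9='ba' goto a→10  ←P5
  10='baa' goto ·  ←P2
  11='a' goto b→12
  12='ab' goto a→13
  13='aba' goto ·  ←P3
  14='bc' goto b→15
  15='bcb' goto ·  ←P4

Failure links (BFS by depth):
  n1('c'): parent n0 fail=0; on 'c' 0 → fail=0;  out ∅∪∅=∅
  n6('b'): parent n0 fail=0; on 'b' 0 → fail=0;  out ∅∪∅=∅
  n11('a'): parent n0 fail=0; on 'a' 0 → fail=0;  out ∅∪∅=∅
  n2('cc'): parent n1 fail=0; on 'c' 0 → fail=1;  out ∅∪∅=∅
  n7('bb'): parent n6 fail=0; on 'b' 0 → fail=6;  out ∅∪∅=∅
  n9('ba'): parent n6 fail=0; on 'a' 0 → fail=11;  out {5}∪∅={5}
  n12('ab'): parent n11 fail=0; on 'b' 0 → fail=6;  out ∅∪∅=∅
  n14('bc'): parent n6 fail=0; on 'c' 0 → fail=1;  out ∅∪∅=∅
  n3('ccb'): parent n2 fail=1; on 'b' 1→0 → fail=6;  out ∅∪∅=∅
  n8('bbc'): parent n7 fail=6; on 'c' 6 → fail=14;  out {1}∪∅={1}
  n10('baa'): parent n9 fail=11; on 'a' 11→0 → fail=11;  out {2}∪∅={2}
  n13('aba'): parent n12 fail=6; on 'a' 6 → fail=9;  out {3}∪{5}={3,5}
  n15('bcb'): parent n14 fail=1; on 'b' 1→0 → fail=6;  out {4}∪∅={4}
  n4('ccba'): parent n3 fail=6; on 'a' 6 → fail=9;  out ∅∪{5}={5}
  n5('ccbac'): parent n4 fail=9; on 'c' 9→11→0 → fail=1;  out {0}∪∅={0}

Run:
pos 0 'b': at 6
pos 1 'c': at 14
pos 2 'c': at 2 (fail-walked)
pos 3 'b': at 3
pos 4 'a': at 4  ** P5@[3:4]
pos 5 'c': at 5  ** P0@[1:5]
pos 6 'b': at 6 (fail-walked)
pos 7 'a': at 9  ** P5@[6:7]
pos 8 'b': at 12 (fail-walked)
pos 9 'c': at 14 (fail-walked)
pos 10 'c': at 2 (fail-walked)
pos 11 'b': at 3
pos 12 'c': at 14 (fail-walked)
pos 13 'b': at 15  ** P4@[11:13]
pos 14 'b': at 7 (fail-walked)
pos 15 'b': at 7 (fail-walked)
pos 16 'a': at 9 (fail-walked)  ** P5@[15:16]
pos 17 'a': at 10  ** P2@[15:17]
pos 18 'c': at 1 (fail-walked)
pos 19 'b': at 6 (fail-walked)
pos 20 'b': at 7
pos 21 'a': at 9 (fail-walked)  ** P5@[20:21]
pos 22 'c': at 1 (fail-walked)
pos 23 'c': at 2
pos 24 'c': at 2 (fail-walked)
pos 25 'c': at 2 (fail-walked)
pos 26 'b': at 3
pos 27 'a': at 4  ** P5@[26:27]
pos 28 'c': at 5  ** P0@[24:28]
pos 29 'a': at 11 (fail-walked)
pos 30 'b': at 12
pos 31 'a': at 13  ** P3@[29:31],P5@[30:31]
pos 32 'b': at 12 (fail-walked)
pos 33 'c': at 14 (fail-walked)
pos 34 'b': at 15  ** P4@[32:34]
pos 35 'b': at 7 (fail-walked)
pos 36 'b': at 7 (fail-walked)
pos 37 'b': at 7 (fail-walked)
pos 38 'c': at 8  ** P1@[36:38]
pos 39 'b': at 15 (fail-walked)  ** P4@[37:39]
pos 40 'c': at 14 (fail-walked)
pos 41 'c': at 2 (fail-walked)
pos 42 'b': at 3
pos 43 'a': at 4  ** P5@[42:43]
pos 44 'c': at 5  ** P0@[40:44]
pos 45 'b': at 6 (fail-walked)
pos 46 'a': at 9  ** P5@[45:46]
pos 47 'a': at 10  ** P2@[45:47]
pos 48 'b': at 12 (fail-walked)
pos 49 'b': at 7 (fail-walked)
pos 50 'c': at 8  ** P1@[48:50]
pos 51 'b': at 15 (fail-walked)  ** P4@[49:51]
pos 52 'a': at 9 (fail-walked)  ** P5@[51:52]
pos 53 'a': at 10  ** P2@[51:53]
pos 54 'b': at 12 (fail-walked)
pos 55 'b': at 7 (fail-walked)
pos 56 'c': at 8  ** P1@[54:56]
pos 57 'a': at 11 (fail-walked)
pos 58 'b': at 12
pos 59 'a': at 13  ** P3@[57:59],P5@[58:59]
pos 60 'a': at 10 (fail-walked)  ** P2@[58:60]
pos 61 'b': at 12 (fail-walked)
pos 62 'a': at 13  ** P3@[60:62],P5@[61:62]
pos 63 'b': at 12 (fail-walked)
pos 64 'c': at 14 (fail-walked)
pos 65 'a': at 11 (fail-walked)

All matches (sorted): [[4,5],[5,0],[7,5],[13,4],[16,5],[17,2],[21,5],[27,5],[28,0],[31,3],[31,5],[34,4],[38,1],[39,4],[43,5],[44,0],[46,5],[47,2],[50,1],[51,4],[52,5],[53,2],[56,1],[59,3],[59,5],[60,2],[62,3],[62,5]]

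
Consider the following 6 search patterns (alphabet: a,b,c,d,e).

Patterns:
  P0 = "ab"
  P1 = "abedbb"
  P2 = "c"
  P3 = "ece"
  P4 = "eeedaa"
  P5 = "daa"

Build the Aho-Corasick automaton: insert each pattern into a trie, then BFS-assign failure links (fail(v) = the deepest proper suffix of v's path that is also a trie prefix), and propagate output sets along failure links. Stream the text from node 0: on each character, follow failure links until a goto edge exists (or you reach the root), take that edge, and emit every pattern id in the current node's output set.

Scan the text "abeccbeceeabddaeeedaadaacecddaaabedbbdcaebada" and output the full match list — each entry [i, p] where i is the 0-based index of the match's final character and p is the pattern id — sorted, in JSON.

Construct AC machine:
Trie nodes:
  n0 'ε': a→1 c→7 d→16 e→8
  n1 'a': b→2
  n2 'ab': e→3  ←P0
  n3 'abe': d→4
  n4 'abed': b→5
  n5 'abedb': b→6
  n6 'abedbb': ·  ←P1
  n7 'c': ·  ←P2
  n8 'e': c→9 e→11
  n9 'ec': e→10
  n10 'ece': ·  ←P3
  n11 'ee': e→12
  n12 'eee': d→13
  n13 'eeed': a→14
  n14 'eeeda': a→15
  n15 'eeedaa': ·  ←P4
  n16 'd': a→17
  n17 'da': a→18
  n18 'daa': ·  ←P5

BFS fail/out derivation:
  fail(1) 'a': from fail(0)=0 chase 'a': 0 ⇒ 0;  out=∅∪out(0)=∅
  fail(7) 'c': from fail(0)=0 chase 'c': 0 ⇒ 0;  out={2}∪out(0)={2}
  fail(8) 'e': from fail(0)=0 chase 'e': 0 ⇒ 0;  out=∅∪out(0)=∅
  fail(16) 'd': from fail(0)=0 chase 'd': 0 ⇒ 0;  out=∅∪out(0)=∅
  fail(2) 'ab': from fail(1)=0 chase 'b': 0 ⇒ 0;  out={0}∪out(0)={0}
  fail(9) 'ec': from fail(8)=0 chase 'c': 0 ⇒ 7;  out=∅∪out(7)={2}
  fail(11) 'ee': from fail(8)=0 chase 'e': 0 ⇒ 8;  out=∅∪out(8)=∅
  fail(17) 'da': from fail(16)=0 chase 'a': 0 ⇒ 1;  out=∅∪out(1)=∅
  fail(3) 'abe': from fail(2)=0 chase 'e': 0 ⇒ 8;  out=∅∪out(8)=∅
  fail(10) 'ece': from fail(9)=7 chase 'e': 7→0 ⇒ 8;  out={3}∪out(8)={3}
  fail(12) 'eee': from fail(11)=8 chase 'e': 8 ⇒ 11;  out=∅∪out(11)=∅
  fail(18) 'daa': from fail(17)=1 chase 'a': 1→0 ⇒ 1;  out={5}∪out(1)={5}
  fail(4) 'abed': from fail(3)=8 chase 'd': 8→0 ⇒ 16;  out=∅∪out(16)=∅
  fail(13) 'eeed': from fail(12)=11 chase 'd': 11→8→0 ⇒ 16;  out=∅∪out(16)=∅
  fail(5) 'abedb': from fail(4)=16 chase 'b': 16→0 ⇒ 0;  out=∅∪out(0)=∅
  fail(14) 'eeeda': from fail(13)=16 chase 'a': 16 ⇒ 17;  out=∅∪out(17)=∅
  fail(6) 'abedbb': from fail(5)=0 chase 'b': 0 ⇒ 0;  out={1}∪out(0)={1}
  fail(15) 'eeedaa': from fail(14)=17 chase 'a': 17 ⇒ 18;  out={4}∪out(18)={4,5}

Run:
pos 0 'a': at 1
pos 1 'b': at 2  emit P0@[0:1]
pos 2 'e': at 3
pos 3 'c': at 9 (via fail)  emit P2@[3:3]
pos 4 'c': at 7 (via fail)  emit P2@[4:4]
pos 5 'b': at 0 (via fail)
pos 6 'e': at 8
pos 7 'c': at 9  emit P2@[7:7]
pos 8 'e': at 10  emit P3@[6:8]
pos 9 'e': at 11 (via fail)
pos 10 'a': at 1 (via fail)
pos 11 'b': at 2  emit P0@[10:11]
pos 12 'd': at 16 (via fail)
pos 13 'd': at 16 (via fail)
pos 14 'a': at 17
pos 15 'e': at 8 (via fail)
pos 16 'e': at 11
pos 17 'e': at 12
pos 18 'd': at 13
pos 19 'a': at 14
pos 20 'a': at 15  emit P4@[15:20],P5@[18:20]
pos 21 'd': at 16 (via fail)
pos 22 'a': at 17
pos 23 'a': at 18  emit P5@[21:23]
pos 24 'c': at 7 (via fail)  emit P2@[24:24]
pos 25 'e': at 8 (via fail)
pos 26 'c': at 9  emit P2@[26:26]
pos 27 'd': at 16 (via fail)
pos 28 'd': at 16 (via fail)
pos 29 'a': at 17
pos 30 'a': at 18  emit P5@[28:30]
pos 31 'a': at 1 (via fail)
pos 32 'b': at 2  emit P0@[31:32]
pos 33 'e': at 3
pos 34 'd': at 4
pos 35 'b': at 5
pos 36 'b': at 6  emit P1@[31:36]
pos 37 'd': at 16 (via fail)
pos 38 'c': at 7 (via fail)  emit P2@[38:38]
pos 39 'a': at 1 (via fail)
pos 40 'e': at 8 (via fail)
pos 41 'b': at 0 (via fail)
pos 42 'a': at 1
pos 43 'd': at 16 (via fail)
pos 44 'a': at 17

Matches: [[1,0],[3,2],[4,2],[7,2],[8,3],[11,0],[20,4],[20,5],[23,5],[24,2],[26,2],[30,5],[32,0],[36,1],[38,2]]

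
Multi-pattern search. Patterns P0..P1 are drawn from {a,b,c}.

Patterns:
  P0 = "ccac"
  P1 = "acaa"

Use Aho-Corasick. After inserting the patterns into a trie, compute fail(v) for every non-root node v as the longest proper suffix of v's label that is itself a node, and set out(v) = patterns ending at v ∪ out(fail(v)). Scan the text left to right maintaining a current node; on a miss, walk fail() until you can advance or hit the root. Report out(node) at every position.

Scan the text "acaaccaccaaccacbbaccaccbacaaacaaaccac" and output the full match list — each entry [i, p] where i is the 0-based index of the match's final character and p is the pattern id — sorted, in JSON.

Build automaton:
Trie nodes:
  0='ε' goto a→5 c→1
  1='c' goto c→2
  2='cc' goto a→3
  3='cca' goto c→4
  4='ccac' goto ·  ←P0
  5='a' goto c→6
  6='ac' goto a→7
  7='aca' goto a→8
  8='acaa' goto ·  ←P1

Failure links (BFS by depth):
  n1('c'): parent n0 fail=0; on 'c' 0 → fail=0;  out ∅∪∅=∅
  n5('a'): parent n0 fail=0; on 'a' 0 → fail=0;  out ∅∪∅=∅
  n2('cc'): parent n1 fail=0; on 'c' 0 → fail=1;  out ∅∪∅=∅
  n6('ac'): parent n5 fail=0; on 'c' 0 → fail=1;  out ∅∪∅=∅
  n3('cca'): parent n2 fail=1; on 'a' 1→0 → fail=5;  out ∅∪∅=∅
  n7('aca'): parent n6 fail=1; on 'a' 1→0 → fail=5;  out ∅∪∅=∅
  n4('ccac'): parent n3 fail=5; on 'c' 5 → fail=6;  out {0}∪∅={0}
  n8('acaa'): parent n7 fail=5; on 'a' 5→0 → fail=5;  out {1}∪∅={1}

Text stream:
i=0 'a': node 0→5
i=1 'c': node 5→6
i=2 'a': node 6→7
i=3 'a': node 7→8  → match P1@[0:3]
i=4 'c': node 8→6 (fail-walked)
i=5 'c': node 6→2 (fail-walked)
i=6 'a': node 2→3
i=7 'c': node 3→4  → match P0@[4:7]
i=8 'c': node 4→2 (fail-walked)
i=9 'a': node 2→3
i=10 'a': node 3→5 (fail-walked)
i=11 'c': node 5→6
i=12 'c': node 6→2 (fail-walked)
i=13 'a': node 2→3
i=14 'c': node 3→4  → match P0@[11:14]
i=15 'b': node 4→0 (fail-walked)
i=16 'b': node 0→0
i=17 'a': node 0→5
i=18 'c': node 5→6
i=19 'c': node 6→2 (fail-walked)
i=20 'a': node 2→3
i=21 'c': node 3→4  → match P0@[18:21]
i=22 'c': node 4→2 (fail-walked)
i=23 'b': node 2→0 (fail-walked)
i=24 'a': node 0→5
i=25 'c': node 5→6
i=26 'a': node 6→7
i=27 'a': node 7→8  → match P1@[24:27]
i=28 'a': node 8→5 (fail-walked)
i=29 'c': node 5→6
i=30 'a': node 6→7
i=31 'a': node 7→8  → match P1@[28:31]
i=32 'a': node 8→5 (fail-walked)
i=33 'c': node 5→6
i=34 'c': node 6→2 (fail-walked)
i=35 'a': node 2→3
i=36 'c': node 3→4  → match P0@[33:36]

All matches (sorted): [[3,1],[7,0],[14,0],[21,0],[27,1],[31,1],[36,0]]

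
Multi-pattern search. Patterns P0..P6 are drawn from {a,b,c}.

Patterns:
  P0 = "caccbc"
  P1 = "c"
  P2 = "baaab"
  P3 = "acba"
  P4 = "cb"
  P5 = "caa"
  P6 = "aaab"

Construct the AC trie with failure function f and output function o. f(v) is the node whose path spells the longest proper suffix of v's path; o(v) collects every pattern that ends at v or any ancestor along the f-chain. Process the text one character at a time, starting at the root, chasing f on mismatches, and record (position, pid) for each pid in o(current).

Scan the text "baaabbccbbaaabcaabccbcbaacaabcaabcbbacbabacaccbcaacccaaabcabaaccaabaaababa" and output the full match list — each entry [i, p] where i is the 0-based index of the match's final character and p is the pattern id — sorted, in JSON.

Build automaton:
Trie (insert patterns):
  n0 'ε': a→12 b→7 c→1
  n1 'c': a→2 b→16  [P1 ends]
  n2 'ca': a→17 c→3
  n3 'cac': c→4
  n4 'cacc': b→5
  n5 'caccb': c→6
  n6 'caccbc': ·  [P0 ends]
  n7 'b': a→8
  n8 'ba': a→9
  n9 'baa': a→10
  n10 'baaa': b→11
  n11 'baaab': ·  [P2 ends]
  n12 'a': a→18 c→13
  n13 'ac': b→14
  n14 'acb': a→15
  n15 'acba': ·  [P3 ends]
  n16 'cb': ·  [P4 ends]
  n17 'caa': ·  [P5 ends]
  n18 'aa': a→19
  n19 'aaa': b→20
  n20 'aaab': ·  [P6 ends]

Failure links (BFS by depth):
  n1('c'): parent n0 fail=0; on 'c' 0 → fail=0;  out {1}∪∅={1}
  n7('b'): parent n0 fail=0; on 'b' 0 → fail=0;  out ∅∪∅=∅
  n12('a'): parent n0 fail=0; on 'a' 0 → fail=0;  out ∅∪∅=∅
  n2('ca'): parent n1 fail=0; on 'a' 0 → fail=12;  out ∅∪∅=∅
  n8('ba'): parent n7 fail=0; on 'a' 0 → fail=12;  out ∅∪∅=∅
  n13('ac'): parent n12 fail=0; on 'c' 0 → fail=1;  out ∅∪{1}={1}
  n16('cb'): parent n1 fail=0; on 'b' 0 → fail=7;  out {4}∪∅={4}
  n18('aa'): parent n12 fail=0; on 'a' 0 → fail=12;  out ∅∪∅=∅
  n3('cac'): parent n2 fail=12; on 'c' 12 → fail=13;  out ∅∪{1}={1}
  n9('baa'): parent n8 fail=12; on 'a' 12 → fail=18;  out ∅∪∅=∅
  n14('acb'): parent n13 fail=1; on 'b' 1 → fail=16;  out ∅∪{4}={4}
  n17('caa'): parent n2 fail=12; on 'a' 12 → fail=18;  out {5}∪∅={5}
  n19('aaa'): parent n18 fail=12; on 'a' 12 → fail=18;  out ∅∪∅=∅
  n4('cacc'): parent n3 fail=13; on 'c' 13→1→0 → fail=1;  out ∅∪{1}={1}
  n10('baaa'): parent n9 fail=18; on 'a' 18 → fail=19;  out ∅∪∅=∅
  n15('acba'): parent n14 fail=16; on 'a' 16→7 → fail=8;  out {3}∪∅={3}
  n20('aaab'): parent n19 fail=18; on 'b' 18→12→0 → fail=7;  out {6}∪∅={6}
  n5('caccb'): parent n4 fail=1; on 'b' 1 → fail=16;  out ∅∪{4}={4}
  n11('baaab'): parent n10 fail=19; on 'b' 19 → fail=20;  out {2}∪{6}={2,6}
  n6('caccbc'): parent n5 fail=16; on 'c' 16→7→0 → fail=1;  out {0}∪{1}={0,1}

Scan:
[0] read 'b'  n0⇒n7
[1] read 'a'  n7⇒n8
[2] read 'a'  n8⇒n9
[3] read 'a'  n9⇒n10
[4] read 'b'  n10⇒n11  → match P2@[0:4],P6@[1:4]
[5] read 'b'  n11⇒n7 (via fail)
[6] read 'c'  n7⇒n1 (via fail)  → match P1@[6:6]
[7] read 'c'  n1⇒n1 (via fail)  → match P1@[7:7]
[8] read 'b'  n1⇒n16  → match P4@[7:8]
[9] read 'b'  n16⇒n7 (via fail)
[10] read 'a'  n7⇒n8
[11] read 'a'  n8⇒n9
[12] read 'a'  n9⇒n10
[13] read 'b'  n10⇒n11  → match P2@[9:13],P6@[10:13]
[14] read 'c'  n11⇒n1 (via fail)  → match P1@[14:14]
[15] read 'a'  n1⇒n2
[16] read 'a'  n2⇒n17  → match P5@[14:16]
[17] read 'b'  n17⇒n7 (via fail)
[18] read 'c'  n7⇒n1 (via fail)  → match P1@[18:18]
[19] read 'c'  n1⇒n1 (via fail)  → match P1@[19:19]
[20] read 'b'  n1⇒n16  → match P4@[19:20]
[21] read 'c'  n16⇒n1 (via fail)  → match P1@[21:21]
[22] read 'b'  n1⇒n16  → match P4@[21:22]
[23] read 'a'  n16⇒n8 (via fail)
[24] read 'a'  n8⇒n9
[25] read 'c'  n9⇒n13 (via fail)  → match P1@[25:25]
[26] read 'a'  n13⇒n2 (via fail)
[27] read 'a'  n2⇒n17  → match P5@[25:27]
[28] read 'b'  n17⇒n7 (via fail)
[29] read 'c'  n7⇒n1 (via fail)  → match P1@[29:29]
[30] read 'a'  n1⇒n2
[31] read 'a'  n2⇒n17  → match P5@[29:31]
[32] read 'b'  n17⇒n7 (via fail)
[33] read 'c'  n7⇒n1 (via fail)  → match P1@[33:33]
[34] read 'b'  n1⇒n16  → match P4@[33:34]
[35] read 'b'  n16⇒n7 (via fail)
[36] read 'a'  n7⇒n8
[37] read 'c'  n8⇒n13 (via fail)  → match P1@[37:37]
[38] read 'b'  n13⇒n14  → match P4@[37:38]
[39] read 'a'  n14⇒n15  → match P3@[36:39]
[40] read 'b'  n15⇒n7 (via fail)
[41] read 'a'  n7⇒n8
[42] read 'c'  n8⇒n13 (via fail)  → match P1@[42:42]
[43] read 'a'  n13⇒n2 (via fail)
[44] read 'c'  n2⇒n3  → match P1@[44:44]
[45] read 'c'  n3⇒n4  → match P1@[45:45]
[46] read 'b'  n4⇒n5  → match P4@[45:46]
[47] read 'c'  n5⇒n6  → match P0@[42:47],P1@[47:47]
[48] read 'a'  n6⇒n2 (via fail)
[49] read 'a'  n2⇒n17  → match P5@[47:49]
[50] read 'c'  n17⇒n13 (via fail)  → match P1@[50:50]
[51] read 'c'  n13⇒n1 (via fail)  → match P1@[51:51]
[52] read 'c'  n1⇒n1 (via fail)  → match P1@[52:52]
[53] read 'a'  n1⇒n2
[54] read 'a'  n2⇒n17  → match P5@[52:54]
[55] read 'a'  n17⇒n19 (via fail)
[56] read 'b'  n19⇒n20  → match P6@[53:56]
[57] read 'c'  n20⇒n1 (via fail)  → match P1@[57:57]
[58] read 'a'  n1⇒n2
[59] read 'b'  n2⇒n7 (via fail)
[60] read 'a'  n7⇒n8
[61] read 'a'  n8⇒n9
[62] read 'c'  n9⇒n13 (via fail)  → match P1@[62:62]
[63] read 'c'  n13⇒n1 (via fail)  → match P1@[63:63]
[64] read 'a'  n1⇒n2
[65] read 'a'  n2⇒n17  → match P5@[63:65]
[66] read 'b'  n17⇒n7 (via fail)
[67] read 'a'  n7⇒n8
[68] read 'a'  n8⇒n9
[69] read 'a'  n9⇒n10
[70] read 'b'  n10⇒n11  → match P2@[66:70],P6@[67:70]
[71] read 'a'  n11⇒n8 (via fail)
[72] read 'b'  n8⇒n7 (via fail)
[73] read 'a'  n7⇒n8

Matches: [[4,2],[4,6],[6,1],[7,1],[8,4],[13,2],[13,6],[14,1],[16,5],[18,1],[19,1],[20,4],[21,1],[22,4],[25,1],[27,5],[29,1],[31,5],[33,1],[34,4],[37,1],[38,4],[39,3],[42,1],[44,1],[45,1],[46,4],[47,0],[47,1],[49,5],[50,1],[51,1],[52,1],[54,5],[56,6],[57,1],[62,1],[63,1],[65,5],[70,2],[70,6]]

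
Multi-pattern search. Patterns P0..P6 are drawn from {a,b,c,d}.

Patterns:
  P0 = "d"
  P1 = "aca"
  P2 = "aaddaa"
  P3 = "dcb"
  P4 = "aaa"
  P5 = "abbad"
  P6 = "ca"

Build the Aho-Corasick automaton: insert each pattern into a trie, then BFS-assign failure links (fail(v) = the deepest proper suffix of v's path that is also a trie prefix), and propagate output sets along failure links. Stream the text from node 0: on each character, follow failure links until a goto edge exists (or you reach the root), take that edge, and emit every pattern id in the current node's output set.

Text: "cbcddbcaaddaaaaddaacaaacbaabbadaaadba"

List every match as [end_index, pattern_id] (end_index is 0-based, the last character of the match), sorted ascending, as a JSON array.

Build automaton:
Trie nodes:
  n0 'ε': a→2 c→17 d→1
  n1 'd': c→10  ←P0
  n2 'a': a→5 b→13 c→3
  n3 'ac': a→4
  n4 'aca': ·  ←P1
  n5 'aa': a→12 d→6
  n6 'aad': d→7
  n7 'aadd': a→8
  n8 'aadda': a→9
  n9 'aaddaa': ·  ←P2
  n10 'dc': b→11
  n11 'dcb': ·  ←P3
  n12 'aaa': ·  ←P4
  n13 'ab': b→14
  n14 'abb': a→15
  n15 'abba': d→16
  n16 'abbad': ·  ←P5
  n17 'c': a→18
  n18 'ca': ·  ←P6

BFS fail/out derivation:
  fail(1) 'd': from fail(0)=0 chase 'd': 0 ⇒ 0;  out={0}∪out(0)={0}
  fail(2) 'a': from fail(0)=0 chase 'a': 0 ⇒ 0;  out=∅∪out(0)=∅
  fail(17) 'c': from fail(0)=0 chase 'c': 0 ⇒ 0;  out=∅∪out(0)=∅
  fail(3) 'ac': from fail(2)=0 chase 'c': 0 ⇒ 17;  out=∅∪out(17)=∅
  fail(5) 'aa': from fail(2)=0 chase 'a': 0 ⇒ 2;  out=∅∪out(2)=∅
  fail(10) 'dc': from fail(1)=0 chase 'c': 0 ⇒ 17;  out=∅∪out(17)=∅
  fail(13) 'ab': from fail(2)=0 chase 'b': 0 ⇒ 0;  out=∅∪out(0)=∅
  fail(18) 'ca': from fail(17)=0 chase 'a': 0 ⇒ 2;  out={6}∪out(2)={6}
  fail(4) 'aca': from fail(3)=17 chase 'a': 17 ⇒ 18;  out={1}∪out(18)={1,6}
  fail(6) 'aad': from fail(5)=2 chase 'd': 2→0 ⇒ 1;  out=∅∪out(1)={0}
  fail(11) 'dcb': from fail(10)=17 chase 'b': 17→0 ⇒ 0;  out={3}∪out(0)={3}
  fail(12) 'aaa': from fail(5)=2 chase 'a': 2 ⇒ 5;  out={4}∪out(5)={4}
  fail(14) 'abb': from fail(13)=0 chase 'b': 0 ⇒ 0;  out=∅∪out(0)=∅
  fail(7) 'aadd': from fail(6)=1 chase 'd': 1→0 ⇒ 1;  out=∅∪out(1)={0}
  fail(15) 'abba': from fail(14)=0 chase 'a': 0 ⇒ 2;  out=∅∪out(2)=∅
  fail(8) 'aadda': from fail(7)=1 chase 'a': 1→0 ⇒ 2;  out=∅∪out(2)=∅
  fail(16) 'abbad': from fail(15)=2 chase 'd': 2→0 ⇒ 1;  out={5}∪out(1)={0,5}
  fail(9) 'aaddaa': from fail(8)=2 chase 'a': 2 ⇒ 5;  out={2}∪out(5)={2}

Scan:
i=0 'c': node 0→17
i=1 'b': node 17→0 (fail-walked)
i=2 'c': node 0→17
i=3 'd': node 17→1 (fail-walked)  → match P0@[3:3]
i=4 'd': node 1→1 (fail-walked)  → match P0@[4:4]
i=5 'b': node 1→0 (fail-walked)
i=6 'c': node 0→17
i=7 'a': node 17→18  → match P6@[6:7]
i=8 'a': node 18→5 (fail-walked)
i=9 'd': node 5→6  → match P0@[9:9]
i=10 'd': node 6→7  → match P0@[10:10]
i=11 'a': node 7→8
i=12 'a': node 8→9  → match P2@[7:12]
i=13 'a': node 9→12 (fail-walked)  → match P4@[11:13]
i=14 'a': node 12→12 (fail-walked)  → match P4@[12:14]
i=15 'd': node 12→6 (fail-walked)  → match P0@[15:15]
i=16 'd': node 6→7  → match P0@[16:16]
i=17 'a': node 7→8
i=18 'a': node 8→9  → match P2@[13:18]
i=19 'c': node 9→3 (fail-walked)
i=20 'a': node 3→4  → match P1@[18:20],P6@[19:20]
i=21 'a': node 4→5 (fail-walked)
i=22 'a': node 5→12  → match P4@[20:22]
i=23 'c': node 12→3 (fail-walked)
i=24 'b': node 3→0 (fail-walked)
i=25 'a': node 0→2
i=26 'a': node 2→5
i=27 'b': node 5→13 (fail-walked)
i=28 'b': node 13→14
i=29 'a': node 14→15
i=30 'd': node 15→16  → match P0@[30:30],P5@[26:30]
i=31 'a': node 16→2 (fail-walked)
i=32 'a': node 2→5
i=33 'a': node 5→12  → match P4@[31:33]
i=34 'd': node 12→6 (fail-walked)  → match P0@[34:34]
i=35 'b': node 6→0 (fail-walked)
i=36 'a': node 0→2

Matches: [[3,0],[4,0],[7,6],[9,0],[10,0],[12,2],[13,4],[14,4],[15,0],[16,0],[18,2],[20,1],[20,6],[22,4],[30,0],[30,5],[33,4],[34,0]]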